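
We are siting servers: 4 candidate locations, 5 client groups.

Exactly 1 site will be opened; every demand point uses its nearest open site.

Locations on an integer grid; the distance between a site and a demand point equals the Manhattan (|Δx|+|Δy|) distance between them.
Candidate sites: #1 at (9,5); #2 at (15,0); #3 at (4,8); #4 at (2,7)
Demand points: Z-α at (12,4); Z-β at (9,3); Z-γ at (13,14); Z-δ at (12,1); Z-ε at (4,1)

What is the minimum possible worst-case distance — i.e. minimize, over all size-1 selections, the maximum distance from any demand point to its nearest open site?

13

Open {#1}.
  Farthest demand point is Z-γ at distance 13 (to #1); all others are ≤ 13.
With {#3} the worst case is 15.
With {#2} the worst case is 16.
No size-1 selection achieves below 13.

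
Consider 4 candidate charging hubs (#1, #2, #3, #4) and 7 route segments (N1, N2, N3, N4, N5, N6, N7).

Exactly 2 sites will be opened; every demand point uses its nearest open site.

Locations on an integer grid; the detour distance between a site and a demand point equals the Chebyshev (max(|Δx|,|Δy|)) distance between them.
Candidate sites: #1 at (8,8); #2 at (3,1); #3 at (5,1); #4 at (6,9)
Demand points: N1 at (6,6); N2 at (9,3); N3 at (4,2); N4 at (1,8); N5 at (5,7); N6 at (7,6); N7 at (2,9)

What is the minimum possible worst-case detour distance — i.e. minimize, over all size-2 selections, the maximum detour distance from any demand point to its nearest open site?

Open {#3, #4}.
  Farthest demand point is N4 at detour distance 5 (to #4); all others are ≤ 5.
With {#1, #4} the worst case is 6.
With {#2, #4} the worst case is 6.
No size-2 selection achieves below 5.

5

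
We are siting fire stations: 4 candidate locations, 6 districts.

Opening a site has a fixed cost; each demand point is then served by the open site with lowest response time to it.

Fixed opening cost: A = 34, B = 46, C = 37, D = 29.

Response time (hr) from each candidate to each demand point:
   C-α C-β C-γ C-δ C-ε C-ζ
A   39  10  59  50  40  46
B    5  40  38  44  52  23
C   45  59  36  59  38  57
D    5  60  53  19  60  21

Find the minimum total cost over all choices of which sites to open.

211

Open {A, D}: assign each demand point to its cheapest open site.
  C-α→D 5, C-β→A 10, C-γ→D 53, C-δ→D 19, C-ε→A 40, C-ζ→D 21
  response time 148, fixed 63 → total 211.
Compare {A, C, D}: response time 129 + fixed 100 = 229.
Compare {A, B}: response time 160 + fixed 80 = 240.
Compare {A, B, D}: response time 133 + fixed 109 = 242.
All other subsets cost ≥ 229. Minimum total cost: 211.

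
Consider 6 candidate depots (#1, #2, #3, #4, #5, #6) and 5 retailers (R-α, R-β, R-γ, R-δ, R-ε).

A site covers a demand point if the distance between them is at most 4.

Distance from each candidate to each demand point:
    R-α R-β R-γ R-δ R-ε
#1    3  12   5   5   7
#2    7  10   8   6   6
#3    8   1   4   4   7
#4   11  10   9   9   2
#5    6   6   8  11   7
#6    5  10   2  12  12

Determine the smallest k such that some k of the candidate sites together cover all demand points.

3

Coverage sets (demand points within 4 of each site):
  #1: {R-α}
  #2: {}
  #3: {R-β, R-γ, R-δ}
  #4: {R-ε}
  #5: {}
  #6: {R-γ}
No 2 sites suffice: every size-2 union leaves at least one demand point uncovered.
But {#1, #3, #4} covers everything, so the minimum is 3.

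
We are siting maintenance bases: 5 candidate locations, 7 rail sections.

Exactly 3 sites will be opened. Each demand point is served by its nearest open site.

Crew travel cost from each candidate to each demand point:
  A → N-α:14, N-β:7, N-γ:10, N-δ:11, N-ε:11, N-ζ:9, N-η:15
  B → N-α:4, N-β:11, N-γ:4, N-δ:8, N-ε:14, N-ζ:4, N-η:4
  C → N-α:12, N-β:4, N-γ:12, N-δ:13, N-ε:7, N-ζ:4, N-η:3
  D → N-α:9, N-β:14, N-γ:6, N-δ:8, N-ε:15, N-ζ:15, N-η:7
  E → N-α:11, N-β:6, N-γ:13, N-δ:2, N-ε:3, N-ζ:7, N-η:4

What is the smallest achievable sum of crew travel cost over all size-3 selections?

Open {B, C, E}.
  N-α→B 4, N-β→C 4, N-γ→B 4, N-δ→E 2, N-ε→E 3, N-ζ→B 4, N-η→C 3  ⇒ total 24.
Compare {A, B, E}: total 27.
Compare {B, D, E}: total 27.
No size-3 selection does better; minimum is 24.

24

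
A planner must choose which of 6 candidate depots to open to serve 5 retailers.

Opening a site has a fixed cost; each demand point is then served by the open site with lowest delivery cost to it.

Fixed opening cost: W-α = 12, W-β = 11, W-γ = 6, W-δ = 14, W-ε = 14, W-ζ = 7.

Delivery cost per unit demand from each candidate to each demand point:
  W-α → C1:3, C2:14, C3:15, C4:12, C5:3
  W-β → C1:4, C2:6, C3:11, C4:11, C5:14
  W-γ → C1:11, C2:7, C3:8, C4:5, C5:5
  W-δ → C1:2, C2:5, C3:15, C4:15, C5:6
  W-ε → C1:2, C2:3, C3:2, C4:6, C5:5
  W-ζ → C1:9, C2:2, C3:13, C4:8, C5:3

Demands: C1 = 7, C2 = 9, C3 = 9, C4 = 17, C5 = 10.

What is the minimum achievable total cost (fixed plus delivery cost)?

192

Open {W-γ, W-ε, W-ζ}: assign each demand point to its cheapest open site.
  C1→W-ε 7×2=14, C2→W-ζ 9×2=18, C3→W-ε 9×2=18, C4→W-γ 17×5=85, C5→W-ζ 10×3=30
  delivery cost 165, fixed 27 → total 192.
Compare {W-ε, W-ζ}: delivery cost 182 + fixed 21 = 203.
Compare {W-β, W-γ, W-ε, W-ζ}: delivery cost 165 + fixed 38 = 203.
Compare {W-α, W-γ, W-ε, W-ζ}: delivery cost 165 + fixed 39 = 204.
All other subsets cost ≥ 203. Minimum total cost: 192.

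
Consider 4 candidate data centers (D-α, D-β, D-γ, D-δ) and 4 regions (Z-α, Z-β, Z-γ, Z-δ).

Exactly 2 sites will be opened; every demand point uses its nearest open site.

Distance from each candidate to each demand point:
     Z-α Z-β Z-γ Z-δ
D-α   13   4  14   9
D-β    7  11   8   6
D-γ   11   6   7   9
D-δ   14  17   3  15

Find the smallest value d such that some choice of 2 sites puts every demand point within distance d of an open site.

7

Open {D-β, D-γ}.
  Farthest demand point is Z-α at distance 7 (to D-β); all others are ≤ 7.
With {D-α, D-β} the worst case is 8.
With {D-α, D-γ} the worst case is 11.
No size-2 selection achieves below 7.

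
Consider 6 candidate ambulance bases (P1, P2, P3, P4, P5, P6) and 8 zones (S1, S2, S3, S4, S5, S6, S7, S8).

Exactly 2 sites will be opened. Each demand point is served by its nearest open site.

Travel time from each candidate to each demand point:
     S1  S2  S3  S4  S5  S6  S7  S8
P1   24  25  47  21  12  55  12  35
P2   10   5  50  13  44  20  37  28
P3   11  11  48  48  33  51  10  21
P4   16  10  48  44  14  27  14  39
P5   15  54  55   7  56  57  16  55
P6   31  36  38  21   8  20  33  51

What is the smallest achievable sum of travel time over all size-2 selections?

Open {P3, P6}.
  S1→P3 11, S2→P3 11, S3→P6 38, S4→P6 21, S5→P6 8, S6→P6 20, S7→P3 10, S8→P3 21  ⇒ total 140.
Compare {P1, P2}: total 147.
Compare {P2, P4}: total 152.
No size-2 selection does better; minimum is 140.

140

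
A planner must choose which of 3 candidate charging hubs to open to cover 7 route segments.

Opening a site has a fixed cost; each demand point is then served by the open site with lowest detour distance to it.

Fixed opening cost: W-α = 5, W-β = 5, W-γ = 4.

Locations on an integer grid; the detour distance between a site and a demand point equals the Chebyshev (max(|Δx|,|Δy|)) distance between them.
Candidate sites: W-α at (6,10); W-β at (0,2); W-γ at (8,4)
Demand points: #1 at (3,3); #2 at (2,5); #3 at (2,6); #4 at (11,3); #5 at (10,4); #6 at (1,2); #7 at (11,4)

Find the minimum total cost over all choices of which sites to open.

28

Open {W-β, W-γ}: assign each demand point to its cheapest open site.
  #1→W-β 3, #2→W-β 3, #3→W-β 4, #4→W-γ 3, #5→W-γ 2, #6→W-β 1, #7→W-γ 3
  detour distance 19, fixed 9 → total 28.
Compare {W-α, W-β, W-γ}: detour distance 19 + fixed 14 = 33.
Compare {W-γ}: detour distance 32 + fixed 4 = 36.
Compare {W-α, W-γ}: detour distance 29 + fixed 9 = 38.
All other subsets cost ≥ 33. Minimum total cost: 28.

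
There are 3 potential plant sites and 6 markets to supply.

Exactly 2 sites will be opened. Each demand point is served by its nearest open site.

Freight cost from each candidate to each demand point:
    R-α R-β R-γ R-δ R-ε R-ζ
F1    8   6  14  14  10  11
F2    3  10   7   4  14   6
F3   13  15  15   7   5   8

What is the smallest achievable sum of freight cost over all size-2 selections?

Open {F2, F3}.
  R-α→F2 3, R-β→F2 10, R-γ→F2 7, R-δ→F2 4, R-ε→F3 5, R-ζ→F2 6  ⇒ total 35.
Compare {F1, F2}: total 36.
Compare {F1, F3}: total 48.

35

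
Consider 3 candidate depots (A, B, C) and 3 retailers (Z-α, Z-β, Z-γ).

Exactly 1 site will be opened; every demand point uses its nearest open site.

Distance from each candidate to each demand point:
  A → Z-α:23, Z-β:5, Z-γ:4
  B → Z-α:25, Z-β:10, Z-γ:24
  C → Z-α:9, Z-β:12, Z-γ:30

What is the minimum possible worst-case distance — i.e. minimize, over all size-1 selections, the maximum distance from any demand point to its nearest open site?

23

Open {A}.
  Farthest demand point is Z-α at distance 23 (to A); all others are ≤ 23.
With {B} the worst case is 25.
With {C} the worst case is 30.
No size-1 selection achieves below 23.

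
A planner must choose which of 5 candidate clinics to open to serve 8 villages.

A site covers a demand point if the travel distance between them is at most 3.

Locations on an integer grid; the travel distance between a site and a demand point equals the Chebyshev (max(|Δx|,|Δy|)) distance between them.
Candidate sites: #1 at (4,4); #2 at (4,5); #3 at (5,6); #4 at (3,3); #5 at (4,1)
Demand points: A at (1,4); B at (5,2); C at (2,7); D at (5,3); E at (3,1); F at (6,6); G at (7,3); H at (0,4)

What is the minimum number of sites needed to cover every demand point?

2

Coverage sets (demand points within 3 of each site):
  #1: {A, B, C, D, E, F, G}
  #2: {A, B, C, D, F, G}
  #3: {C, D, F, G}
  #4: {A, B, D, E, F, H}
  #5: {A, B, D, E, G}
No single site covers all 8 demand points.
But {#1, #4} covers everything, so the minimum is 2.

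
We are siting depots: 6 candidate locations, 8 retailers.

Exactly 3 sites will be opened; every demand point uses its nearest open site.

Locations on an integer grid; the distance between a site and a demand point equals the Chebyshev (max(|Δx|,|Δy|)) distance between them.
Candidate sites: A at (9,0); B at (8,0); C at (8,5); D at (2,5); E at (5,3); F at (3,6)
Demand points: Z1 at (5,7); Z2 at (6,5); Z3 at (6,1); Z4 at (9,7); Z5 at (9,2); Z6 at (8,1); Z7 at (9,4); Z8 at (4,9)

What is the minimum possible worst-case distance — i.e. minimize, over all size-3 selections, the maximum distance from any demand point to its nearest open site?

3

Open {A, C, F}.
  Farthest demand point is Z3 at distance 3 (to A); all others are ≤ 3.
With {B, C, F} the worst case is 3.
With {C, E, F} the worst case is 3.
No size-3 selection achieves below 3.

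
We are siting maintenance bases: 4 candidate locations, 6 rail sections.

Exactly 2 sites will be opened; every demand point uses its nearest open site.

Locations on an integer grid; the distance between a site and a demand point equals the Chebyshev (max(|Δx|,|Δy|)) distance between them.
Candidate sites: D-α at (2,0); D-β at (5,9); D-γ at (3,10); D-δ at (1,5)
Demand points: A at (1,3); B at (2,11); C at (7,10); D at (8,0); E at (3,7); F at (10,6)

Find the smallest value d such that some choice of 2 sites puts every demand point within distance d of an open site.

6

Open {D-α, D-β}.
  Farthest demand point is D at distance 6 (to D-α); all others are ≤ 6.
With {D-α, D-γ} the worst case is 7.
With {D-β, D-δ} the worst case is 7.
No size-2 selection achieves below 6.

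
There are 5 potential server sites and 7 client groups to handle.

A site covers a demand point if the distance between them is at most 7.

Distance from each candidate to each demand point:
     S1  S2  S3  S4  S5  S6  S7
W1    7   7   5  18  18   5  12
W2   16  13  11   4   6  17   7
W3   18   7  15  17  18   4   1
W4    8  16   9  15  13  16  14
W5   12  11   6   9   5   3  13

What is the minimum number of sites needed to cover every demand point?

2

Coverage sets (demand points within 7 of each site):
  W1: {S1, S2, S3, S6}
  W2: {S4, S5, S7}
  W3: {S2, S6, S7}
  W4: {}
  W5: {S3, S5, S6}
No single site covers all 7 demand points.
But {W1, W2} covers everything, so the minimum is 2.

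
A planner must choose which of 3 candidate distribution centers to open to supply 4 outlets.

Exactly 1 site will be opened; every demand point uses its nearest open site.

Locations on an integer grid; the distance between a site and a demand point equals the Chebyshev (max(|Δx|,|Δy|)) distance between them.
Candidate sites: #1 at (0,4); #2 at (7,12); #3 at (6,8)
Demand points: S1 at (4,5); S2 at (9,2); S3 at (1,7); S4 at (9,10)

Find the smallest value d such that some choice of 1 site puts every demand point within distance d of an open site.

6

Open {#3}.
  Farthest demand point is S2 at distance 6 (to #3); all others are ≤ 6.
With {#1} the worst case is 9.
With {#2} the worst case is 10.
No size-1 selection achieves below 6.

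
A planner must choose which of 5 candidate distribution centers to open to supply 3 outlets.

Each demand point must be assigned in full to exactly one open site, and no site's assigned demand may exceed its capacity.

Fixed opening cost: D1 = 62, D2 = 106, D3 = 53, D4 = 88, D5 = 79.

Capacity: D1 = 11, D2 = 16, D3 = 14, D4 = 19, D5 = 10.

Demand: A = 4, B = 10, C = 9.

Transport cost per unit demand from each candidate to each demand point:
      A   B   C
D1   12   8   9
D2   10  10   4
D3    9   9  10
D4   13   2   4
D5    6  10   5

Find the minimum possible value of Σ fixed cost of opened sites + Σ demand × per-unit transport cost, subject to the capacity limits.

233

Open {D3, D4}; cheapest assignment that respects the capacities:
  D3 (cap 14, load 4): A — cost 4×9 = 36
  D4 (cap 19, load 19): B, C — cost 10×2 + 9×4 = 56
  Shipping 92, fixed 141 → total 233.
  Any other capacity-feasible assignment to {D3, D4} ships for at least 92.
Compare {D4, D5}: its best feasible assignment gives total 247.
Compare {D1, D4}: its best feasible assignment gives total 254.
Every other set of open sites that can feasibly serve all demand totals ≥ 247 even under its best assignment. Minimum: 233.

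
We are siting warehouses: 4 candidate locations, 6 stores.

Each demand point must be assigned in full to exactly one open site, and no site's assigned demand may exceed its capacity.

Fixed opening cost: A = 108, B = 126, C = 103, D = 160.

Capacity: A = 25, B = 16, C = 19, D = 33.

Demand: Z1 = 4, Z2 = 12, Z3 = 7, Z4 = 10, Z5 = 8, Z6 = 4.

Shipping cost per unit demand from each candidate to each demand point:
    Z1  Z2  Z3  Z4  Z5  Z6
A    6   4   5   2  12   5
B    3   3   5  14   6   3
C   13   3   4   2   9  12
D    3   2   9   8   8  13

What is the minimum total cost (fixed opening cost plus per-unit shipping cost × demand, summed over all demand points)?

Open {A, D}; cheapest assignment that respects the capacities:
  A (cap 25, load 21): Z3, Z4, Z6 — cost 7×5 + 10×2 + 4×5 = 75
  D (cap 33, load 24): Z1, Z2, Z5 — cost 4×3 + 12×2 + 8×8 = 100
  Shipping 175, fixed 268 → total 443.
  Any other capacity-feasible assignment to {A, D} ships for at least 175.
Compare {C, D}: its best feasible assignment gives total 463.
Compare {A, B, C}: its best feasible assignment gives total 493.
Every other set of open sites that can feasibly serve all demand totals ≥ 463 even under its best assignment. Minimum: 443.

443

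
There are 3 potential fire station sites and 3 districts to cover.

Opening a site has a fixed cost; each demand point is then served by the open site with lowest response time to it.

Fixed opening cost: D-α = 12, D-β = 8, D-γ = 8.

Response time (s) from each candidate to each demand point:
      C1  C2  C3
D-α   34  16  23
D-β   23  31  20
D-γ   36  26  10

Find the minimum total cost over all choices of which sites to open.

75

Open {D-β, D-γ}: assign each demand point to its cheapest open site.
  C1→D-β 23, C2→D-γ 26, C3→D-γ 10
  response time 59, fixed 16 → total 75.
Compare {D-α, D-β, D-γ}: response time 49 + fixed 28 = 77.
Compare {D-α, D-β}: response time 59 + fixed 20 = 79.
Compare {D-γ}: response time 72 + fixed 8 = 80.
All other subsets cost ≥ 77. Minimum total cost: 75.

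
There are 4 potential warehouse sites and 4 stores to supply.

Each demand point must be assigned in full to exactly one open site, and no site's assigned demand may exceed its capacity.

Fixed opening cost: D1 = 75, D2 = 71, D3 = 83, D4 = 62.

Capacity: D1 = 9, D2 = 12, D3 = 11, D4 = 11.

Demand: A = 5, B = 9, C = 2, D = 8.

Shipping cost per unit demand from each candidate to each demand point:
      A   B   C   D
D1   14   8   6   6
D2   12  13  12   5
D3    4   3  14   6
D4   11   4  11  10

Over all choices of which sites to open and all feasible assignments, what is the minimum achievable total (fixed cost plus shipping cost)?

334

Open {D2, D3, D4}; cheapest assignment that respects the capacities:
  D2 (cap 12, load 8): D — cost 8×5 = 40
  D3 (cap 11, load 5): A — cost 5×4 = 20
  D4 (cap 11, load 11): B, C — cost 9×4 + 2×11 = 58
  Shipping 118, fixed 216 → total 334.
  Any other capacity-feasible assignment to {D2, D3, D4} ships for at least 118.
Compare {D1, D3, D4}: its best feasible assignment gives total 346.
Compare {D1, D2, D4}: its best feasible assignment gives total 366.
Every other set of open sites that can feasibly serve all demand totals ≥ 346 even under its best assignment. Minimum: 334.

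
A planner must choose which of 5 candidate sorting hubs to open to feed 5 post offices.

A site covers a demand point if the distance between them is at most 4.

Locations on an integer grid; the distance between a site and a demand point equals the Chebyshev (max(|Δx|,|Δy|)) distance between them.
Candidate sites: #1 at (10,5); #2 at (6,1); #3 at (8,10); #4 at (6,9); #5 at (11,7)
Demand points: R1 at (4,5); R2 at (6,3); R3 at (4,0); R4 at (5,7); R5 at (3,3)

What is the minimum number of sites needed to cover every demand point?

Coverage sets (demand points within 4 of each site):
  #1: {R2}
  #2: {R1, R2, R3, R5}
  #3: {R4}
  #4: {R1, R4}
  #5: {}
No single site covers all 5 demand points.
But {#2, #3} covers everything, so the minimum is 2.

2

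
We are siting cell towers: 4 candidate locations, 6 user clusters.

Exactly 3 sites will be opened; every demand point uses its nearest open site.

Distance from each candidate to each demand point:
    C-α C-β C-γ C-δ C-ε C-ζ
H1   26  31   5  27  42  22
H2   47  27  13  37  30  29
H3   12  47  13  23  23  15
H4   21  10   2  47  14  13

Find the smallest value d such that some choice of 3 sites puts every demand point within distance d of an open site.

23

Open {H1, H3, H4}.
  Farthest demand point is C-δ at distance 23 (to H3); all others are ≤ 23.
With {H2, H3, H4} the worst case is 23.
With {H1, H2, H3} the worst case is 27.
No size-3 selection achieves below 23.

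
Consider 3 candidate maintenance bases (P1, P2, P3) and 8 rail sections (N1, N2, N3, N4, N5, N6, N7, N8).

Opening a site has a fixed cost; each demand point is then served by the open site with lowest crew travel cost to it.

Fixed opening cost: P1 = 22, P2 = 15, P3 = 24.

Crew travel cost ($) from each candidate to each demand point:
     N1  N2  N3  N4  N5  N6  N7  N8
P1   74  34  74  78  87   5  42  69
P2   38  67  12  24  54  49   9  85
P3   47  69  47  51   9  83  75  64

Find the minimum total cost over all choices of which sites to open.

256

Open {P1, P2, P3}: assign each demand point to its cheapest open site.
  N1→P2 38, N2→P1 34, N3→P2 12, N4→P2 24, N5→P3 9, N6→P1 5, N7→P2 9, N8→P3 64
  crew travel cost 195, fixed 61 → total 256.
Compare {P1, P2}: crew travel cost 245 + fixed 37 = 282.
Compare {P2, P3}: crew travel cost 272 + fixed 39 = 311.
Compare {P1, P3}: crew travel cost 299 + fixed 46 = 345.
All other subsets cost ≥ 282. Minimum total cost: 256.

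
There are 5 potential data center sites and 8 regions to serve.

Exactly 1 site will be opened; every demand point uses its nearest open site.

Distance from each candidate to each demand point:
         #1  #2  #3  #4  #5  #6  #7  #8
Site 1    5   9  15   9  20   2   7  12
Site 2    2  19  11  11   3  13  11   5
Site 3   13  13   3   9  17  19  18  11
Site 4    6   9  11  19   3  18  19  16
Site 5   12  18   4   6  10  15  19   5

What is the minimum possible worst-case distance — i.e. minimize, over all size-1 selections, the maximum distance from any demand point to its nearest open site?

19

Open {Site 2}.
  Farthest demand point is #2 at distance 19 (to Site 2); all others are ≤ 19.
With {Site 3} the worst case is 19.
With {Site 4} the worst case is 19.
No size-1 selection achieves below 19.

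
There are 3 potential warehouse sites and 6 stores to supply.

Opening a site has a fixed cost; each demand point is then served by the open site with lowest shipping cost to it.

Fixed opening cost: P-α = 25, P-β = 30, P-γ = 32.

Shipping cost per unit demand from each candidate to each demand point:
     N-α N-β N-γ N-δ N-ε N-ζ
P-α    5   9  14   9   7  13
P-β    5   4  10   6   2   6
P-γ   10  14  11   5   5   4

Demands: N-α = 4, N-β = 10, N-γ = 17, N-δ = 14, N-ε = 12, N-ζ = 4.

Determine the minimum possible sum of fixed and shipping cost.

392

Open {P-β}: assign each demand point to its cheapest open site.
  N-α→P-β 4×5=20, N-β→P-β 10×4=40, N-γ→P-β 17×10=170, N-δ→P-β 14×6=84, N-ε→P-β 12×2=24, N-ζ→P-β 4×6=24
  shipping cost 362, fixed 30 → total 392.
Compare {P-β, P-γ}: shipping cost 340 + fixed 62 = 402.
Compare {P-α, P-β}: shipping cost 362 + fixed 55 = 417.
Compare {P-α, P-β, P-γ}: shipping cost 340 + fixed 87 = 427.
All other subsets cost ≥ 402. Minimum total cost: 392.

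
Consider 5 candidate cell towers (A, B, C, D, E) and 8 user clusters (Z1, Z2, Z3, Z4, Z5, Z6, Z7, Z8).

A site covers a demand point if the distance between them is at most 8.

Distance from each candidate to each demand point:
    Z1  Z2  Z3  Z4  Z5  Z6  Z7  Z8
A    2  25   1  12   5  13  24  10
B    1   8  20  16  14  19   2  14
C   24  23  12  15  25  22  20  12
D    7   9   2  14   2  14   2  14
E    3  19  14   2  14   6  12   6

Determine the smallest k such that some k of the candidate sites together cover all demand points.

Coverage sets (demand points within 8 of each site):
  A: {Z1, Z3, Z5}
  B: {Z1, Z2, Z7}
  C: {}
  D: {Z1, Z3, Z5, Z7}
  E: {Z1, Z4, Z6, Z8}
No 2 sites suffice: every size-2 union leaves at least one demand point uncovered.
But {A, B, E} covers everything, so the minimum is 3.

3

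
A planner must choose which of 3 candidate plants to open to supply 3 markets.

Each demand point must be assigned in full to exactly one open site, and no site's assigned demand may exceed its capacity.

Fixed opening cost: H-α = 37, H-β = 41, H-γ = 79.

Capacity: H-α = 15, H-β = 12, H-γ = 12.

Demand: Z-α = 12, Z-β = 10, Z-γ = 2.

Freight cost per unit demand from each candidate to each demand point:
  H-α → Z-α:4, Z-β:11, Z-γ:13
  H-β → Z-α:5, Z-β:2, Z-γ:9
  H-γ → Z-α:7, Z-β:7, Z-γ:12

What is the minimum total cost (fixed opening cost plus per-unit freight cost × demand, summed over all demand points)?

Open {H-α, H-β}; cheapest assignment that respects the capacities:
  H-α (cap 15, load 12): Z-α — cost 12×4 = 48
  H-β (cap 12, load 12): Z-β, Z-γ — cost 10×2 + 2×9 = 38
  Shipping 86, fixed 78 → total 164.
  Any other capacity-feasible assignment to {H-α, H-β} ships for at least 86.
Compare {H-β, H-γ}: its best feasible assignment gives total 242.
Compare {H-α, H-β, H-γ}: its best feasible assignment gives total 243.
Every other set of open sites that can feasibly serve all demand totals ≥ 242 even under its best assignment. Minimum: 164.

164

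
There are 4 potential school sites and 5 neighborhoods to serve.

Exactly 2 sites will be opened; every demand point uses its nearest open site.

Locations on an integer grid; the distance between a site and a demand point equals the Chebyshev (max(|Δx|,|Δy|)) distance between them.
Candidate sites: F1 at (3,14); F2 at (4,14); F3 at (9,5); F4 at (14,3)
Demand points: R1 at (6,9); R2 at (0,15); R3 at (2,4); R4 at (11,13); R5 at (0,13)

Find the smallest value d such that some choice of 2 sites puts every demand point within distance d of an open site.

7

Open {F2, F3}.
  Farthest demand point is R3 at distance 7 (to F3); all others are ≤ 7.
With {F1, F3} the worst case is 8.
With {F1, F2} the worst case is 10.
No size-2 selection achieves below 7.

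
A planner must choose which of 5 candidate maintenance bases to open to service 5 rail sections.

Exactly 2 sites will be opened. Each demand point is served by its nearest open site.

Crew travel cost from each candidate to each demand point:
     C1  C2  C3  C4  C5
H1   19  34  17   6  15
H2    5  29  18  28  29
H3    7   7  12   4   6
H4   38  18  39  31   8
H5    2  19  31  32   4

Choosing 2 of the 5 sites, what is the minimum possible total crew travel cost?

29

Open {H3, H5}.
  C1→H5 2, C2→H3 7, C3→H3 12, C4→H3 4, C5→H5 4  ⇒ total 29.
Compare {H2, H3}: total 34.
Compare {H1, H3}: total 36.
No size-2 selection does better; minimum is 29.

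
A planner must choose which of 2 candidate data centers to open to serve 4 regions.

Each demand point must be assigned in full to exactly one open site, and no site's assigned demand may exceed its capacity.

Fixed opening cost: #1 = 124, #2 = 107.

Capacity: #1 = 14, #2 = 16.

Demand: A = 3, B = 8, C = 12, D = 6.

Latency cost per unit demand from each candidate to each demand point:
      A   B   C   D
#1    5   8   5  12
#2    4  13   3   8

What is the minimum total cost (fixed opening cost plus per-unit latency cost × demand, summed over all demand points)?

Open {#1, #2}; cheapest assignment that respects the capacities:
  #1 (cap 14, load 14): B, D — cost 8×8 + 6×12 = 136
  #2 (cap 16, load 15): A, C — cost 3×4 + 12×3 = 48
  Shipping 184, fixed 231 → total 415.
  Any other capacity-feasible assignment to {#1, #2} ships for at least 184.
Total demand is 29 and no other set of sites has combined capacity ≥ 29, so {#1, #2} is the only feasible choice of open sites. Minimum: 415.

415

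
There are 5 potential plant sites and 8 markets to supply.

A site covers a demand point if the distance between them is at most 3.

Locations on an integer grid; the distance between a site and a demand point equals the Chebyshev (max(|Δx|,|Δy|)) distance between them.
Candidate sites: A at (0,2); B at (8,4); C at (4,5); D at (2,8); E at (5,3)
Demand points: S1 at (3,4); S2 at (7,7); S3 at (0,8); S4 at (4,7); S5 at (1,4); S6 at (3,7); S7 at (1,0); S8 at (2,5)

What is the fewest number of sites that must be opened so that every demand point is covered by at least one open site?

3

Coverage sets (demand points within 3 of each site):
  A: {S1, S5, S7, S8}
  B: {S2}
  C: {S1, S2, S4, S5, S6, S8}
  D: {S3, S4, S6, S8}
  E: {S1, S8}
No 2 sites suffice: every size-2 union leaves at least one demand point uncovered.
But {A, B, D} covers everything, so the minimum is 3.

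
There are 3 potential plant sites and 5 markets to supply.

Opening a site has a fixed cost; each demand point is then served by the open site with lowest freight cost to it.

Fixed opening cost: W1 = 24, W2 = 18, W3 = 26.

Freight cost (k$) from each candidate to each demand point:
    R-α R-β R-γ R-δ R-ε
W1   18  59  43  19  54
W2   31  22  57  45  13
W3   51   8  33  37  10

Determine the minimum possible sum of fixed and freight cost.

138

Open {W1, W3}: assign each demand point to its cheapest open site.
  R-α→W1 18, R-β→W3 8, R-γ→W3 33, R-δ→W1 19, R-ε→W3 10
  freight cost 88, fixed 50 → total 138.
Compare {W1, W2, W3}: freight cost 88 + fixed 68 = 156.
Compare {W1, W2}: freight cost 115 + fixed 42 = 157.
Compare {W2, W3}: freight cost 119 + fixed 44 = 163.
All other subsets cost ≥ 156. Minimum total cost: 138.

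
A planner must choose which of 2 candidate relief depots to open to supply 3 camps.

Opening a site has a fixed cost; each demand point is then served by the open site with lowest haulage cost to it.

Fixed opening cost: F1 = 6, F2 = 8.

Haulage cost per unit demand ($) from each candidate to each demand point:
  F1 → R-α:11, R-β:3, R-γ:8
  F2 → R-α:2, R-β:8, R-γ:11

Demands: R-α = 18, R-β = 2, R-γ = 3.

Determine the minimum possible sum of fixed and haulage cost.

Open {F1, F2}: assign each demand point to its cheapest open site.
  R-α→F2 18×2=36, R-β→F1 2×3=6, R-γ→F1 3×8=24
  haulage cost 66, fixed 14 → total 80.
Compare {F2}: haulage cost 85 + fixed 8 = 93.
Compare {F1}: haulage cost 228 + fixed 6 = 234.

80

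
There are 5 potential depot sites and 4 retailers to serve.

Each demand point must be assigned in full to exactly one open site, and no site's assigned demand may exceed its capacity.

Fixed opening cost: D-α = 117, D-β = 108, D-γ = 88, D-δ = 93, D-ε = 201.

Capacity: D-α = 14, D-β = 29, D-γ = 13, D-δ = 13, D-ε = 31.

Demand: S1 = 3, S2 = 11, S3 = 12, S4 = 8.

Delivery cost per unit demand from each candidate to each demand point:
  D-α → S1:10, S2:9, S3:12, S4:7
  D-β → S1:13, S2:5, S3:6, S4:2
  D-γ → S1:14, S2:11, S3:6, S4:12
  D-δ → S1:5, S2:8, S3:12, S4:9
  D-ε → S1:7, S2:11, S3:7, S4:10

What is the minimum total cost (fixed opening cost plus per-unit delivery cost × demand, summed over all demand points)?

Open {D-β, D-γ}; cheapest assignment that respects the capacities:
  D-β (cap 29, load 22): S1, S2, S4 — cost 3×13 + 11×5 + 8×2 = 110
  D-γ (cap 13, load 12): S3 — cost 12×6 = 72
  Shipping 182, fixed 196 → total 378.
  Any other capacity-feasible assignment to {D-β, D-γ} ships for at least 182.
Compare {D-β, D-δ}: its best feasible assignment gives total 415.
Compare {D-α, D-β}: its best feasible assignment gives total 438.
Every other set of open sites that can feasibly serve all demand totals ≥ 415 even under its best assignment. Minimum: 378.

378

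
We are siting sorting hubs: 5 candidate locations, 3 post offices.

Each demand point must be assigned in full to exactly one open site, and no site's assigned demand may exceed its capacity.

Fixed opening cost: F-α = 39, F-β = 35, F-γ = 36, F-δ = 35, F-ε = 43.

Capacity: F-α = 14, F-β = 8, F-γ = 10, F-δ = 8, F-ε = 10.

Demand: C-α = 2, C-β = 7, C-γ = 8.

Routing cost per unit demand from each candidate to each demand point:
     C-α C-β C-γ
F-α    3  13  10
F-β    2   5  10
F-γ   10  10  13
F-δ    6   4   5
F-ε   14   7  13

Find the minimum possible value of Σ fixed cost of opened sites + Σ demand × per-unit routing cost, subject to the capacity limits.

Open {F-α, F-δ}; cheapest assignment that respects the capacities:
  F-α (cap 14, load 10): C-α, C-γ — cost 2×3 + 8×10 = 86
  F-δ (cap 8, load 7): C-β — cost 7×4 = 28
  Shipping 114, fixed 74 → total 188.
  Any other capacity-feasible assignment to {F-α, F-δ} ships for at least 114.
Compare {F-α, F-β, F-δ}: its best feasible assignment gives total 190.
Compare {F-α, F-β}: its best feasible assignment gives total 195.
Every other set of open sites that can feasibly serve all demand totals ≥ 190 even under its best assignment. Minimum: 188.

188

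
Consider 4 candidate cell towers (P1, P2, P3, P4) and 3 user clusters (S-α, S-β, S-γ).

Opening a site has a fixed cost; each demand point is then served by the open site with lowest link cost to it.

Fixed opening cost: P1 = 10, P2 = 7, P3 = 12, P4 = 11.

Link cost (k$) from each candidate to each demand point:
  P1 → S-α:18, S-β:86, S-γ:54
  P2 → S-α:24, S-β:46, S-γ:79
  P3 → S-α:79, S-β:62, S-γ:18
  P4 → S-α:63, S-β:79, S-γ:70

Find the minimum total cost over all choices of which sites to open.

Open {P2, P3}: assign each demand point to its cheapest open site.
  S-α→P2 24, S-β→P2 46, S-γ→P3 18
  link cost 88, fixed 19 → total 107.
Compare {P1, P2, P3}: link cost 82 + fixed 29 = 111.
Compare {P2, P3, P4}: link cost 88 + fixed 30 = 118.
Compare {P1, P3}: link cost 98 + fixed 22 = 120.
All other subsets cost ≥ 111. Minimum total cost: 107.

107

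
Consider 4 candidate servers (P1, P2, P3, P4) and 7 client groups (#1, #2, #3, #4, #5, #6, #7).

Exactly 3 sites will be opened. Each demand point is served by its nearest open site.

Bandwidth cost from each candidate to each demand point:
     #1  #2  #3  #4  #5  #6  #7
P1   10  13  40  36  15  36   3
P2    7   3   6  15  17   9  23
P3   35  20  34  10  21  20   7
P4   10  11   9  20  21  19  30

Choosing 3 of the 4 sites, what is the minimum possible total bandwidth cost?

53

Open {P1, P2, P3}.
  #1→P2 7, #2→P2 3, #3→P2 6, #4→P3 10, #5→P1 15, #6→P2 9, #7→P1 3  ⇒ total 53.
Compare {P1, P2, P4}: total 58.
Compare {P2, P3, P4}: total 59.
No size-3 selection does better; minimum is 53.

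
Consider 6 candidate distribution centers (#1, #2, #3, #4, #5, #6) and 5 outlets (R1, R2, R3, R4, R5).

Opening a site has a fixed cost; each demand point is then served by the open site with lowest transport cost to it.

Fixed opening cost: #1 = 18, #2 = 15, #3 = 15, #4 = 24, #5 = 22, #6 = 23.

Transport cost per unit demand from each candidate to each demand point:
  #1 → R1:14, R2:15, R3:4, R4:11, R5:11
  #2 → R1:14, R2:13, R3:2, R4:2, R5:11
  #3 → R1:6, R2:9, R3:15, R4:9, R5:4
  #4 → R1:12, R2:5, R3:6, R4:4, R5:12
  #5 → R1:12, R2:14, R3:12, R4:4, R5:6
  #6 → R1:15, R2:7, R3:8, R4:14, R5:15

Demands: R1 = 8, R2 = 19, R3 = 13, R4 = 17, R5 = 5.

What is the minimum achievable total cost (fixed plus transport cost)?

277

Open {#2, #3, #4}: assign each demand point to its cheapest open site.
  R1→#3 8×6=48, R2→#4 19×5=95, R3→#2 13×2=26, R4→#2 17×2=34, R5→#3 5×4=20
  transport cost 223, fixed 54 → total 277.
Compare {#1, #2, #3, #4}: transport cost 223 + fixed 72 = 295.
Compare {#2, #3, #4, #5}: transport cost 223 + fixed 76 = 299.
Compare {#2, #3, #4, #6}: transport cost 223 + fixed 77 = 300.
All other subsets cost ≥ 295. Minimum total cost: 277.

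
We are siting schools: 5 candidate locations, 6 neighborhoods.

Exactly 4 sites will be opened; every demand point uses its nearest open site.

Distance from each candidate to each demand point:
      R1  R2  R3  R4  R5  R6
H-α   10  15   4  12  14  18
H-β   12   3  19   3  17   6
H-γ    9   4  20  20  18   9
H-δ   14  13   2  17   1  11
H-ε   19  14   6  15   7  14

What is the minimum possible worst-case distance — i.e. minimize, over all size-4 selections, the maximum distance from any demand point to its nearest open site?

9

Open {H-α, H-β, H-γ, H-δ}.
  Farthest demand point is R1 at distance 9 (to H-γ); all others are ≤ 9.
With {H-α, H-β, H-γ, H-ε} the worst case is 9.
With {H-β, H-γ, H-δ, H-ε} the worst case is 9.
No size-4 selection achieves below 9.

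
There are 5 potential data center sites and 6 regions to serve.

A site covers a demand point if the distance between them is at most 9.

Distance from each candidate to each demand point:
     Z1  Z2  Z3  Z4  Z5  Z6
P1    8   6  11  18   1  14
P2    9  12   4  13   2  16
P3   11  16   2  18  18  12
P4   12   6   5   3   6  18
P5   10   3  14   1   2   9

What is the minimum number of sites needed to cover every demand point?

Coverage sets (demand points within 9 of each site):
  P1: {Z1, Z2, Z5}
  P2: {Z1, Z3, Z5}
  P3: {Z3}
  P4: {Z2, Z3, Z4, Z5}
  P5: {Z2, Z4, Z5, Z6}
No single site covers all 6 demand points.
But {P2, P5} covers everything, so the minimum is 2.

2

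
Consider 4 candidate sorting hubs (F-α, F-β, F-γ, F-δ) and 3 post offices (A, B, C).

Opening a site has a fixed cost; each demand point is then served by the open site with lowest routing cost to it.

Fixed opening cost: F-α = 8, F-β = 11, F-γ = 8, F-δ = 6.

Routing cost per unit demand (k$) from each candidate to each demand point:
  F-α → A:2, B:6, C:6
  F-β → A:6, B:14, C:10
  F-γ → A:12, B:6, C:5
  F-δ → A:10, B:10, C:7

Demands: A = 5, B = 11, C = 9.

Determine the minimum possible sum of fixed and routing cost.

137

Open {F-α, F-γ}: assign each demand point to its cheapest open site.
  A→F-α 5×2=10, B→F-α 11×6=66, C→F-γ 9×5=45
  routing cost 121, fixed 16 → total 137.
Compare {F-α}: routing cost 130 + fixed 8 = 138.
Compare {F-α, F-γ, F-δ}: routing cost 121 + fixed 22 = 143.
Compare {F-α, F-δ}: routing cost 130 + fixed 14 = 144.
All other subsets cost ≥ 138. Minimum total cost: 137.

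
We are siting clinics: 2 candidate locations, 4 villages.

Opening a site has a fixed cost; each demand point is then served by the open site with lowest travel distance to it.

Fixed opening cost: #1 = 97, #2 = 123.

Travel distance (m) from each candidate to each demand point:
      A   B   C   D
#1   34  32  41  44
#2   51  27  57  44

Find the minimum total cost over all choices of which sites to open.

Open {#1}: assign each demand point to its cheapest open site.
  A→#1 34, B→#1 32, C→#1 41, D→#1 44
  travel distance 151, fixed 97 → total 248.
Compare {#2}: travel distance 179 + fixed 123 = 302.
Compare {#1, #2}: travel distance 146 + fixed 220 = 366.

248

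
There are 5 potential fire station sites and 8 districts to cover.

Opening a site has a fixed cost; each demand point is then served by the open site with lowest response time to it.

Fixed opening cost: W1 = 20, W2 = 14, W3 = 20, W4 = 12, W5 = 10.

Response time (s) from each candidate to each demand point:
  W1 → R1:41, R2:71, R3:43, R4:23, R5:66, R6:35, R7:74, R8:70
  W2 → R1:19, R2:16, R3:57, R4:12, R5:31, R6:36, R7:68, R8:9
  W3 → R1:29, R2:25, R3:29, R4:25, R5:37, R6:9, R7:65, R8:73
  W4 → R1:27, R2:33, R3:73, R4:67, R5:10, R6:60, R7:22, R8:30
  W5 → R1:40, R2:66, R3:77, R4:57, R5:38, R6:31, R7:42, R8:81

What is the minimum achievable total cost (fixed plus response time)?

172

Open {W2, W3, W4}: assign each demand point to its cheapest open site.
  R1→W2 19, R2→W2 16, R3→W3 29, R4→W2 12, R5→W4 10, R6→W3 9, R7→W4 22, R8→W2 9
  response time 126, fixed 46 → total 172.
Compare {W2, W3, W4, W5}: response time 126 + fixed 56 = 182.
Compare {W1, W2, W3, W4}: response time 126 + fixed 66 = 192.
Compare {W1, W2, W3, W4, W5}: response time 126 + fixed 76 = 202.
All other subsets cost ≥ 182. Minimum total cost: 172.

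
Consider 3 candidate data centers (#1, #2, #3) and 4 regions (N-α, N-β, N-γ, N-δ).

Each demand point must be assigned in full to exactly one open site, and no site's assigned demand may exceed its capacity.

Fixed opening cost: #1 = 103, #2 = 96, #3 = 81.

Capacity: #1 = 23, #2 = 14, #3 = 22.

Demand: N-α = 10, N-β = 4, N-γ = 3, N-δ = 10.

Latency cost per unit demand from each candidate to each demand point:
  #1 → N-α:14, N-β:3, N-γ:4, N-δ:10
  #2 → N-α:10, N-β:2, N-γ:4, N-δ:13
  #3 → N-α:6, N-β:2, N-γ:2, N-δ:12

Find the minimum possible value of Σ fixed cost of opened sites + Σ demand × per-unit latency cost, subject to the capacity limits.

358

Open {#1, #3}; cheapest assignment that respects the capacities:
  #1 (cap 23, load 10): N-δ — cost 10×10 = 100
  #3 (cap 22, load 17): N-α, N-β, N-γ — cost 10×6 + 4×2 + 3×2 = 74
  Shipping 174, fixed 184 → total 358.
  Any other capacity-feasible assignment to {#1, #3} ships for at least 174.
Compare {#2, #3}: its best feasible assignment gives total 377.
Compare {#1, #2}: its best feasible assignment gives total 419.
Every other set of open sites that can feasibly serve all demand totals ≥ 377 even under its best assignment. Minimum: 358.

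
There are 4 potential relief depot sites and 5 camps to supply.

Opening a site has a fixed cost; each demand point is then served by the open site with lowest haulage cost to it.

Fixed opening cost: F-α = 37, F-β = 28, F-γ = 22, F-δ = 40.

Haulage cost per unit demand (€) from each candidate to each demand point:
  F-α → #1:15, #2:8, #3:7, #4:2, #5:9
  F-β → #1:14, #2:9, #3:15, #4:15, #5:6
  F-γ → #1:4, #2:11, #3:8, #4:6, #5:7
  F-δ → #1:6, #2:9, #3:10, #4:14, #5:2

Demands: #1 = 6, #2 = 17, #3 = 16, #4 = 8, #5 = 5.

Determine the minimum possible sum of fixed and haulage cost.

Open {F-α, F-γ}: assign each demand point to its cheapest open site.
  #1→F-γ 6×4=24, #2→F-α 17×8=136, #3→F-α 16×7=112, #4→F-α 8×2=16, #5→F-γ 5×7=35
  haulage cost 323, fixed 59 → total 382.
Compare {F-α, F-δ}: haulage cost 310 + fixed 77 = 387.
Compare {F-α, F-γ, F-δ}: haulage cost 298 + fixed 99 = 397.
Compare {F-α, F-β, F-γ}: haulage cost 318 + fixed 87 = 405.
All other subsets cost ≥ 387. Minimum total cost: 382.

382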